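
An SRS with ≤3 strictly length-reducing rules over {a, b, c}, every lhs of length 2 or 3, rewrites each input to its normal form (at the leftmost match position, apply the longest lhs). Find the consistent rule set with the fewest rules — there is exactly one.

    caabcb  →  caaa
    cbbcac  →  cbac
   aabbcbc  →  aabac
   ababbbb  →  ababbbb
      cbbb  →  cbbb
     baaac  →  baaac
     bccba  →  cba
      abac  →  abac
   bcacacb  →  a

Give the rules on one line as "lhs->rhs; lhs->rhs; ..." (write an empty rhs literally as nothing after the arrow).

  | caabcb => caaa
  | cbbcac => cbac
  | aabbcbc => aabac
  | ababbbb

aca->b; bc->; bcb->a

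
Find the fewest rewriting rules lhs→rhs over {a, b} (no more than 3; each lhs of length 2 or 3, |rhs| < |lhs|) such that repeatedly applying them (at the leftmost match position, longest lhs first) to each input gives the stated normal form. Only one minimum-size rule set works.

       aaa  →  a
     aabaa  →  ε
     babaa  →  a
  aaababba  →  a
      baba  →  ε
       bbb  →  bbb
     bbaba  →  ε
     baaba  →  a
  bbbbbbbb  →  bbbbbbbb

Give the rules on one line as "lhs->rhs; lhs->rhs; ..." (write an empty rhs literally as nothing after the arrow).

aa->; ba->a

  | aaa => a
  | aabaa => baa => aa => ε
  | babaa => abaa => aaa => a
  | aaababba => ababba => aabba => bba => ba => a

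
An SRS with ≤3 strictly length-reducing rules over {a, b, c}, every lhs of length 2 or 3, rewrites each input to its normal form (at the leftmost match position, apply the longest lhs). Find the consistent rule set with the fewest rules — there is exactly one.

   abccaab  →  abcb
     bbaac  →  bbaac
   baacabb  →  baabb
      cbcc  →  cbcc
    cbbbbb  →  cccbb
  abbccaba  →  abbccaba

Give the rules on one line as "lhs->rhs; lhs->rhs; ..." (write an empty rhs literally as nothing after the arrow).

  | abccaab => abcb
  | bbaac
  | baacabb => baabb
  | cbcc

aca->a; bbb->cc; caa->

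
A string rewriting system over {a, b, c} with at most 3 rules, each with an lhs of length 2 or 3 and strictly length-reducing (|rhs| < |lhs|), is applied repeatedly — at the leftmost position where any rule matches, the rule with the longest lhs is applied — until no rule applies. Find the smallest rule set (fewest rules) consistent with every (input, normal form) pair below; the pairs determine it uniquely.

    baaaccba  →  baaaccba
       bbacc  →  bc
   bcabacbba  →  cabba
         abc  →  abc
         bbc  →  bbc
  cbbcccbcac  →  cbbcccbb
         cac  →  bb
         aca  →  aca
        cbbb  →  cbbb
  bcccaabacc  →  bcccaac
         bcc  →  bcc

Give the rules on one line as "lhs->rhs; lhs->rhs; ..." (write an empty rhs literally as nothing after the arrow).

bac->; bca->ca; cac->bb

  | baaaccba
  | bbacc => bc
  | bcabacbba => cabacbba => cabba
  | abc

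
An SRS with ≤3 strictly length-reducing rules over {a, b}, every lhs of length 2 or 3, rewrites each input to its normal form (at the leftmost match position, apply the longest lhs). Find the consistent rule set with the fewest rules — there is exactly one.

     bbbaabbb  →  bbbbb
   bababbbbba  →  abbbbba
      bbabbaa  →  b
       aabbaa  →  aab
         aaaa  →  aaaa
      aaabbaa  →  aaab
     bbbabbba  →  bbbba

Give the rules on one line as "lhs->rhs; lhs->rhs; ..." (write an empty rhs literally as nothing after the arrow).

baa->; bab->

  | bbbaabbb => bbbbb
  | bababbbbba => abbbbba
  | bbabbaa => bbaa => b
  | aabbaa => aab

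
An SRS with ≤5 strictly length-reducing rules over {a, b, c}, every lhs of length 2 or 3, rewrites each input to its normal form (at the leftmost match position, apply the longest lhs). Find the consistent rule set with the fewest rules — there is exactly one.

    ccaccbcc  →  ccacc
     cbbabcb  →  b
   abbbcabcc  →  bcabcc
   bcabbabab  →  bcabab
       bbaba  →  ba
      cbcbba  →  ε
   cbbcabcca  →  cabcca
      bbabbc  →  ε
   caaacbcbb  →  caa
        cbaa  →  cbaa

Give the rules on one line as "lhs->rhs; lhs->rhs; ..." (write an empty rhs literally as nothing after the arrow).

abb->; bba->; bbc->; cbc->

  | ccaccbcc => ccacc
  | cbbabcb => cbcb => b
  | abbbcabcc => bcabcc
  | bcabbabab => bcabab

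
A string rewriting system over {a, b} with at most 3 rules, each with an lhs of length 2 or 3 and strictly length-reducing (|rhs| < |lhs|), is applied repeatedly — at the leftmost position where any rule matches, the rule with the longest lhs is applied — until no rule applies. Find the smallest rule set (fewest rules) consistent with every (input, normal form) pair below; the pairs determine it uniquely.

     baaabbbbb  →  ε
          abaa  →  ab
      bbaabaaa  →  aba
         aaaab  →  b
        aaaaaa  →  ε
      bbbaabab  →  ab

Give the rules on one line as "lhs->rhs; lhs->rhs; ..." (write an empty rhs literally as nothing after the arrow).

  | baaabbbbb => babbbbb => baabbb => bbbb => abb => aa => ε
  | abaa => ab
  | bbaabaaa => aaabaaa => abaaa => aba
  | aaaab => aab => b

aa->; bb->a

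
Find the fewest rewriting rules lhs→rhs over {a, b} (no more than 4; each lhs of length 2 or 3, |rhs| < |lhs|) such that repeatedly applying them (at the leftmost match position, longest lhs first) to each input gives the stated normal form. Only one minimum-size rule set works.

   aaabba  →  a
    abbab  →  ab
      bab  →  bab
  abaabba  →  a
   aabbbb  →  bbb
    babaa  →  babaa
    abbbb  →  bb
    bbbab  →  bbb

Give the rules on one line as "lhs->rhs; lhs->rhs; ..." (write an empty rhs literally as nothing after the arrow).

aaa->a; aab->; abb->; bba->b

  | aaabba => abba => a
  | abbab => ab
  | bab
  | abaabba => abba => a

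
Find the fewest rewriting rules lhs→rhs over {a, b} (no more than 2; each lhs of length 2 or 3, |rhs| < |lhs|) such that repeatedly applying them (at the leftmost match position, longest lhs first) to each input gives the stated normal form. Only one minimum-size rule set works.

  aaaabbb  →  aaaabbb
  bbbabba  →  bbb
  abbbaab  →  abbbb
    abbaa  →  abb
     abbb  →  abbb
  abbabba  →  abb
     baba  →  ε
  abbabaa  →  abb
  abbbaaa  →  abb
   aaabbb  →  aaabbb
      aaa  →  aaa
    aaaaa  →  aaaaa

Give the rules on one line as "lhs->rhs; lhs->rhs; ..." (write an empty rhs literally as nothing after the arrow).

ba->; baa->b

  | aaaabbb
  | bbbabba => bbbba => bbb
  | abbbaab => abbbb
  | abbaa => abb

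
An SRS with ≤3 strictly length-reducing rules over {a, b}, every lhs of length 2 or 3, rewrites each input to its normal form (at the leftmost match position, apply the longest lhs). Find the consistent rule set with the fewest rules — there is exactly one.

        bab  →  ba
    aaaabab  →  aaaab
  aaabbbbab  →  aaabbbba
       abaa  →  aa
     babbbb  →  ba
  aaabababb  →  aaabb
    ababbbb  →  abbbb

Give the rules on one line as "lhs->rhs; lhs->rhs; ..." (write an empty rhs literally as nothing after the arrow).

aba->a; bab->ba

  | bab => ba
  | aaaabab => aaaab
  | aaabbbbab => aaabbbba
  | abaa => aa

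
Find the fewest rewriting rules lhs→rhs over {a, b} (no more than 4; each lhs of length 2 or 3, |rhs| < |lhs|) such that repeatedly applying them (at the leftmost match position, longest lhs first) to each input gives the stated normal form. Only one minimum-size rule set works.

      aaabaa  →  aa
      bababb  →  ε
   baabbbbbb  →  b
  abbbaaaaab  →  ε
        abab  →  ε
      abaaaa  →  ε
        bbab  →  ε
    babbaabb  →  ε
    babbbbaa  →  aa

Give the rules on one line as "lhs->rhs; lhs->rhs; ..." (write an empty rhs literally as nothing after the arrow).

  | aaabaa => bbaa => aa
  | bababb => babb => bb => ε
  | baabbbbbb => abbbbbb => bbbbb => bbb => b
  | abbbaaaaab => bbaaaaab => aaaaab => baab => ab => ε

aaa->b; ab->; ba->; bb->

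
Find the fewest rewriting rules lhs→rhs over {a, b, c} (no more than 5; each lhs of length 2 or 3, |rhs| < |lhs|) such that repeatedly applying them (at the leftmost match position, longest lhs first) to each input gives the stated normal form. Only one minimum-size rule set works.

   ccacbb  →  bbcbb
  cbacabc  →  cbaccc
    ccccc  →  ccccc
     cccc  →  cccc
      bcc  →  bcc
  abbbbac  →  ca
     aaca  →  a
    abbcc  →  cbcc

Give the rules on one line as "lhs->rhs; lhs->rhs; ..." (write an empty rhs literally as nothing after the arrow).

  | ccacbb => bbcbb
  | cbacabc => cbaccc
  | ccccc
  | cccc

aac->; ab->c; bbb->aa; cca->bb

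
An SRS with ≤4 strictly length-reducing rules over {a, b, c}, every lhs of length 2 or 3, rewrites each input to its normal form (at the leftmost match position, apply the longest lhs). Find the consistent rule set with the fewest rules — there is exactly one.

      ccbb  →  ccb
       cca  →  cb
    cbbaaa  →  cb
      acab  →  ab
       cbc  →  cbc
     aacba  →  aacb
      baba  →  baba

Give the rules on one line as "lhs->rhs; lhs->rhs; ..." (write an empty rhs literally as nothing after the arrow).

bb->b; ca->b; cba->cb

  | ccbb => ccb
  | cca => cb
  | cbbaaa => cbaaa => cbaa => cba => cb
  | acab => abb => ab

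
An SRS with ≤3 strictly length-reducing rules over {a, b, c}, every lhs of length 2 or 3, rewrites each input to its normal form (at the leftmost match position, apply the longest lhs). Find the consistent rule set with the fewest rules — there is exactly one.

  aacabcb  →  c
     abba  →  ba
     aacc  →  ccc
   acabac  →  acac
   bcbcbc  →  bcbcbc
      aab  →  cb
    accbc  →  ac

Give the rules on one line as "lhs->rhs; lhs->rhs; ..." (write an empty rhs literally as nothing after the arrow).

  | aacabcb => ccabcb => cccb => c
  | abba => ba
  | aacc => ccc
  | acabac => acac

aa->c; ab->; ccb->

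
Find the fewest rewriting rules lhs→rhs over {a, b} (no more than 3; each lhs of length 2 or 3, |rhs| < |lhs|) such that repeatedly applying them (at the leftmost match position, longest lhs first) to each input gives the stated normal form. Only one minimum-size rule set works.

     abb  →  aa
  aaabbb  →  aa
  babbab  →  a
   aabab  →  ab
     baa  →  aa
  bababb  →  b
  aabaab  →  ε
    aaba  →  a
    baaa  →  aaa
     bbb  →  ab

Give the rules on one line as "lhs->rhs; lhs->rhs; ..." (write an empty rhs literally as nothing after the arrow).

  | abb => aa
  | aaabbb => abb => aa
  | babbab => abbab => aaab => a
  | aabab => ab

aab->; ba->a; bb->a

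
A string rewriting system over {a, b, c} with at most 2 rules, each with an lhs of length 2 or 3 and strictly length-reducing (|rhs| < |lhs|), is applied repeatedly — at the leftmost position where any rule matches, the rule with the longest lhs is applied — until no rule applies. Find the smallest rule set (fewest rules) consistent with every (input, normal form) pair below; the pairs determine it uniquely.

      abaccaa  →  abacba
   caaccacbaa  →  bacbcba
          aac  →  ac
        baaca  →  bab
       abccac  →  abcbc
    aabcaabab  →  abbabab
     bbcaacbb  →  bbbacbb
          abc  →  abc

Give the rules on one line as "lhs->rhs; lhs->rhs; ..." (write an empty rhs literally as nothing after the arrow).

  | abaccaa => abacba
  | caaccacbaa => baccacbaa => bacbcbaa => bacbcba
  | aac => ac
  | baaca => baca => bab

aa->a; ca->b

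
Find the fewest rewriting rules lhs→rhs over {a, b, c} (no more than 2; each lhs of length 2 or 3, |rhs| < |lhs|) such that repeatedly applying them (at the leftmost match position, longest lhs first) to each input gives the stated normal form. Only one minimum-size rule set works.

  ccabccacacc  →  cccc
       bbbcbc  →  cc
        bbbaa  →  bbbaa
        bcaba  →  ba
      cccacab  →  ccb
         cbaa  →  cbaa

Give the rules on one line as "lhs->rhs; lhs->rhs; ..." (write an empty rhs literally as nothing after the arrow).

  | ccabccacacc => cbccacacc => cccacacc => cccacc => cccc
  | bbbcbc => bbcbc => bcbc => cbc => cc
  | bbbaa
  | bcaba => caba => ba

bc->c; ca->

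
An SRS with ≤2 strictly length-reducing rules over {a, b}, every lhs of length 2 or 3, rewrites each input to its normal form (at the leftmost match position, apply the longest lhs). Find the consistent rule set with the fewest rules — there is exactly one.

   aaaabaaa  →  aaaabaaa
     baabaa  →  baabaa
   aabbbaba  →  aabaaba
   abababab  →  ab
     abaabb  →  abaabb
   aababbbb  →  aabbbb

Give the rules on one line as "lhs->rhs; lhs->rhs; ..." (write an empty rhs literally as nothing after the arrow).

  | aaaabaaa
  | baabaa
  | aabbbaba => aabaaba
  | abababab => ababab => abab => ab

bab->b; bba->aa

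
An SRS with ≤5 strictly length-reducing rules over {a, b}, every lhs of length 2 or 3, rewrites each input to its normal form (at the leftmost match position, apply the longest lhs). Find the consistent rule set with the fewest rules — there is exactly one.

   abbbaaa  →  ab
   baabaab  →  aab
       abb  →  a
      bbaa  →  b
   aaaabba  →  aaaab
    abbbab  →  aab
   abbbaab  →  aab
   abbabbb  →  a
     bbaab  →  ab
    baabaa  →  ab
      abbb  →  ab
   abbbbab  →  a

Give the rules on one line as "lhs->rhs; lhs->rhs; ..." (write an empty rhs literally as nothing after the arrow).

  | abbbaaa => abaaa => abaa => aba => ab
  | baabaab => babaab => abaab => abab => aab
  | abb => a
  | bbaa => ba => b

ba->b; bab->ab; bb->; bba->b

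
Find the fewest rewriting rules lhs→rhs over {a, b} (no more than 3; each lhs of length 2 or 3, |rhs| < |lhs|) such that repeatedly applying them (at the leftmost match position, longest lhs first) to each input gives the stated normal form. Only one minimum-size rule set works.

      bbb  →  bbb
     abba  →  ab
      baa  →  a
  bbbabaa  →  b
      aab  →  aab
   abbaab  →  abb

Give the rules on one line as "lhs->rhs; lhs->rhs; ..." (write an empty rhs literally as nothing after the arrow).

aba->ab; ba->

  | bbb
  | abba => ab
  | baa => a
  | bbbabaa => bbbaa => bba => b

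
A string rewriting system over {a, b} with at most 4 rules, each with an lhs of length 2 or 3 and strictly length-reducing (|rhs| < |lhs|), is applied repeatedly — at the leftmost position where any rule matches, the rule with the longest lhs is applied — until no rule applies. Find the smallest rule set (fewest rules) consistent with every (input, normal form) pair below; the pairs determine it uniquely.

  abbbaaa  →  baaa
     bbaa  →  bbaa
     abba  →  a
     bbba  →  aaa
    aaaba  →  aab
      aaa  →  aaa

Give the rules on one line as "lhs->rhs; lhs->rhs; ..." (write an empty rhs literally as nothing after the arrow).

aba->b; abb->; bbb->aa

  | abbbaaa => baaa
  | bbaa
  | abba => a
  | bbba => aaa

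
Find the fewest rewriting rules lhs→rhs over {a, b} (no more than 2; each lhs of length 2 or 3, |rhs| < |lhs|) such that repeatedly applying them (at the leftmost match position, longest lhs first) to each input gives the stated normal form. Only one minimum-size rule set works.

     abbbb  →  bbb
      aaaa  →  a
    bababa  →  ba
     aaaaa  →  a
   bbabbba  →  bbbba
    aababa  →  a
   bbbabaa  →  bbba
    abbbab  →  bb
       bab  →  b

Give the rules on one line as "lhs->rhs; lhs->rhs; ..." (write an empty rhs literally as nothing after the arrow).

  | abbbb => bbb
  | aaaa => aaa => aa => a
  | bababa => baba => ba
  | aaaaa => aaaa => aaa => aa => a

aa->a; ab->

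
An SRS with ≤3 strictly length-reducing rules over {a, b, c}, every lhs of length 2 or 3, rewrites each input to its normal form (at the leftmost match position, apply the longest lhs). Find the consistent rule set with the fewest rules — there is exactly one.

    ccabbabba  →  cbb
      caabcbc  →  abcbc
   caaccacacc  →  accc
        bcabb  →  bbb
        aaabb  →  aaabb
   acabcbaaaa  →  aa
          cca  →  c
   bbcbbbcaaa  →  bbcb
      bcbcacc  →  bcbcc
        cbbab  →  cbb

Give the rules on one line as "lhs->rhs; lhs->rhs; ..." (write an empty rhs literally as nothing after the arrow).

  | ccabbabba => cbbabba => cbbba => cbb
  | caabcbc => abcbc
  | caaccacacc => accacacc => accacc => accc
  | bcabb => bbb

ba->; ca->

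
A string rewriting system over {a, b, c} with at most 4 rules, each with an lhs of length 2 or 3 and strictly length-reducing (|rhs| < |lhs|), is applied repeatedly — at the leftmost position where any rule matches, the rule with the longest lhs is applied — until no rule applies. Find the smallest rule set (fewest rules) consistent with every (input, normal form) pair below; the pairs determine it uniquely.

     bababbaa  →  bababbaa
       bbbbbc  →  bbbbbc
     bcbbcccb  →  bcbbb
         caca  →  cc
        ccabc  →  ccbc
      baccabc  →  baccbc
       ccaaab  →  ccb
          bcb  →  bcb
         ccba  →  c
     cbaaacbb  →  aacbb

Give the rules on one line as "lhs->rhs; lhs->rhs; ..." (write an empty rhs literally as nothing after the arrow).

ca->c; cba->; ccc->

  | bababbaa
  | bbbbbc
  | bcbbcccb => bcbbb
  | caca => cca => cc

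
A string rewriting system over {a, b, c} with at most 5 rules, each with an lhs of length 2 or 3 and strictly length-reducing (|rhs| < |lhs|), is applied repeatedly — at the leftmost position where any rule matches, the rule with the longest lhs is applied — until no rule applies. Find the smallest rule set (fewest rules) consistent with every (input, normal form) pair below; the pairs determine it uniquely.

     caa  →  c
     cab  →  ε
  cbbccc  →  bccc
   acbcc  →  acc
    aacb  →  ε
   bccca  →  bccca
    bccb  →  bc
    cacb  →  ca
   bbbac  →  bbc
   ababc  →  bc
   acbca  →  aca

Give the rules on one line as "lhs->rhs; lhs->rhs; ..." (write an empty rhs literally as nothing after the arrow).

aa->; ab->b; ba->; cb->

  | caa => c
  | cab => cb => ε
  | cbbccc => bccc
  | acbcc => acc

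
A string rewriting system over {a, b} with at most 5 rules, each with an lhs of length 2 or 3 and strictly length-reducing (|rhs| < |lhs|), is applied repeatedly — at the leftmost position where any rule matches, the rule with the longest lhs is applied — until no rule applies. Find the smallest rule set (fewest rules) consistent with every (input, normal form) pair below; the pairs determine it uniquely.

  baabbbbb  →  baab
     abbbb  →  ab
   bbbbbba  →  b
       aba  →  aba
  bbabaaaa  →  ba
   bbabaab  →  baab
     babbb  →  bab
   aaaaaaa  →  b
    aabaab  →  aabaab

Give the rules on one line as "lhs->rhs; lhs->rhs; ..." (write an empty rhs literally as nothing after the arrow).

  | baabbbbb => baabbb => baab
  | abbbb => abb => ab
  | bbbbbba => bbbba => bba => bb => b
  | aba

aaa->bb; bb->b; bba->bb; bbb->b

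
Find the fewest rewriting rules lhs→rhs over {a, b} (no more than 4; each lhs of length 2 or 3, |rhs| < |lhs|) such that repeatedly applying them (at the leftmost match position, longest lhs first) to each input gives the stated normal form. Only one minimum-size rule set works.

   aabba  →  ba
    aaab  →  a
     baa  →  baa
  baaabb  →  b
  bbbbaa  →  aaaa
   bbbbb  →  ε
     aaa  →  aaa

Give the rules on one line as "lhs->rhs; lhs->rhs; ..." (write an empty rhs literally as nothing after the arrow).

aab->; bab->b; bb->a

  | aabba => ba
  | aaab => a
  | baa
  | baaabb => bab => b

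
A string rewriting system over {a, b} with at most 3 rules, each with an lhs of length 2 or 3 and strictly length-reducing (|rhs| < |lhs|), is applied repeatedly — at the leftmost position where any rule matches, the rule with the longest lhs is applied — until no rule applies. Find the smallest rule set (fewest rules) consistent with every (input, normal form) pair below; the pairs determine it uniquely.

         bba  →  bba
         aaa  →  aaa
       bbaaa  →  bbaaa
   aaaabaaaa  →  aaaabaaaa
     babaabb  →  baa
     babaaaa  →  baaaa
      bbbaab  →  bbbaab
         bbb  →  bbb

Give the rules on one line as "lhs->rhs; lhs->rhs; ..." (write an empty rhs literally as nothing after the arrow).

  | bba
  | aaa
  | bbaaa
  | aaaabaaaa

abb->a; bab->b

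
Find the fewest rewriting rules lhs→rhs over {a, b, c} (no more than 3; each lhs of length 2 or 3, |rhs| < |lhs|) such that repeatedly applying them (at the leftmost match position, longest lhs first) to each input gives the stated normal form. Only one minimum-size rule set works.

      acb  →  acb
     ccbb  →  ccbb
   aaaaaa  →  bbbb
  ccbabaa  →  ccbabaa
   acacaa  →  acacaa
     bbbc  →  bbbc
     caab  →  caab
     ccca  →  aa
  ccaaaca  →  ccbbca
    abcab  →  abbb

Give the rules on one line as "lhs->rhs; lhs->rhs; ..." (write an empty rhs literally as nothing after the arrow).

aaa->bb; cab->bb; ccc->a

  | acb
  | ccbb
  | aaaaaa => bbaaa => bbbb
  | ccbabaa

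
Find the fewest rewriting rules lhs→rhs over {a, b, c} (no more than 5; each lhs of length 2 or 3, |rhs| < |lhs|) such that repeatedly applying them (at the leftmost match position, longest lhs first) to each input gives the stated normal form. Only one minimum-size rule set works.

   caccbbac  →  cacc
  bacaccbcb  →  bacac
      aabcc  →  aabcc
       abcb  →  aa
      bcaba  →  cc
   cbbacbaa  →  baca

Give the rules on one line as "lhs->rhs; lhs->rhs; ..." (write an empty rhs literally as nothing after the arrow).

  | caccbbac => cacbac => cacc
  | bacaccbcb => bacaccb => bacac
  | aabcc
  | abcb => aa

bca->cc; bcb->a; cb->; cba->c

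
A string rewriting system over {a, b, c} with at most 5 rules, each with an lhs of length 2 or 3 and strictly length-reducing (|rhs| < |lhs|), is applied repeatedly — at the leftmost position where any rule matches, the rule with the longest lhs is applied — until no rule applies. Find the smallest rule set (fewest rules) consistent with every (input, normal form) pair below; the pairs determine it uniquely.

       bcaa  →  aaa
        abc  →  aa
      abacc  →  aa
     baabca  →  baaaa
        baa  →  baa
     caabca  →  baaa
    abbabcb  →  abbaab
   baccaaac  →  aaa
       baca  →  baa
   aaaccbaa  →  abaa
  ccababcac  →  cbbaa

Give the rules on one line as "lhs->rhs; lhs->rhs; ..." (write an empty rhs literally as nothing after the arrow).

ac->; aca->aa; bc->a; ca->b

  | bcaa => aaa
  | abc => aa
  | abacc => abc => aa
  | baabca => baaaa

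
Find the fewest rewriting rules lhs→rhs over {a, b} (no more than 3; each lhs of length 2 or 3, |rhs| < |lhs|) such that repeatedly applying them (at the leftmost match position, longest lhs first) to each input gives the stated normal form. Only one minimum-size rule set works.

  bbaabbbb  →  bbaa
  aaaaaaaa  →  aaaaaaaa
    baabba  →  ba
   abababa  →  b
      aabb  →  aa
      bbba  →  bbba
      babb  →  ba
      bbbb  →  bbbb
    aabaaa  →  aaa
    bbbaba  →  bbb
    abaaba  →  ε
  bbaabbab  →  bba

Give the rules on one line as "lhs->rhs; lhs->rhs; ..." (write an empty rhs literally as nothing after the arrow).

ab->a; aba->

  | bbaabbbb => bbaabbb => bbaabb => bbaab => bbaa
  | aaaaaaaa
  | baabba => baaba => ba
  | abababa => baba => b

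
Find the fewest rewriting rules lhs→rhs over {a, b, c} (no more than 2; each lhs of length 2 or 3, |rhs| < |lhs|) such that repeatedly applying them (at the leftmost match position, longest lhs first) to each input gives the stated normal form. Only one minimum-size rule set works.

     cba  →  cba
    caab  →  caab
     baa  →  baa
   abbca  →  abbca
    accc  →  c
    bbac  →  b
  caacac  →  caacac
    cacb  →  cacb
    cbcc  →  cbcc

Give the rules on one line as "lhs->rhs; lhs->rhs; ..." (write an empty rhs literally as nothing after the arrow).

acc->; bac->

  | cba
  | caab
  | baa
  | abbca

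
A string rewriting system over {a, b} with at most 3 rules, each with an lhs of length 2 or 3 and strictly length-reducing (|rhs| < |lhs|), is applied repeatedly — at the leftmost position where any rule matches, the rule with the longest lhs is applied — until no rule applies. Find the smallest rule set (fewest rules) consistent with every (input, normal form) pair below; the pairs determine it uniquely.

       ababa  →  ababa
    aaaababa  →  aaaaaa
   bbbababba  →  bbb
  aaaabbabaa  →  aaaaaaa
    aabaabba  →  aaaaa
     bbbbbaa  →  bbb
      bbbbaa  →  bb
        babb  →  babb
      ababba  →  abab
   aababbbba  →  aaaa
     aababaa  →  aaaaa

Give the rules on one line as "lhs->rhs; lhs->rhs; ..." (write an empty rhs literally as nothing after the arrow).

aab->aa; bba->b

  | ababa
  | aaaababa => aaaaaba => aaaaaa
  | bbbababba => bbbabba => bbbba => bbb
  | aaaabbabaa => aaaababaa => aaaaabaa => aaaaaaa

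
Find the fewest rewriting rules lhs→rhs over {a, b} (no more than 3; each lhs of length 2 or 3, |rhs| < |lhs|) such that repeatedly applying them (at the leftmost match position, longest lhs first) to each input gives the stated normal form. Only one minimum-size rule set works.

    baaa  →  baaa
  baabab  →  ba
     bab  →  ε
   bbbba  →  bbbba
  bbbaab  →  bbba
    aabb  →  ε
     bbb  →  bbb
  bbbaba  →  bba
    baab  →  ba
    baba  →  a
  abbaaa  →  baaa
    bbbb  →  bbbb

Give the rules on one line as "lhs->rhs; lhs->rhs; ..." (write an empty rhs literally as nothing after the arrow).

ab->; bab->

  | baaa
  | baabab => baab => ba
  | bab => ε
  | bbbba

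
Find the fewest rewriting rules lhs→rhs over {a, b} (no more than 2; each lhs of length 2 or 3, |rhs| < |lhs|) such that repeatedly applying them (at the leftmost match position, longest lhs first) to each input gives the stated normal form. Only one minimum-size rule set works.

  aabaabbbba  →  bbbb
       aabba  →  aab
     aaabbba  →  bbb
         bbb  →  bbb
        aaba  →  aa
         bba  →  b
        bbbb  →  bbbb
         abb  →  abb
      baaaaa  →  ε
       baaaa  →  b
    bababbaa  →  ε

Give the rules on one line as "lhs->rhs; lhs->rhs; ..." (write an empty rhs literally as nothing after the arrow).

aaa->b; ba->

  | aabaabbbba => aaabbbba => bbbbba => bbbb
  | aabba => aab
  | aaabbba => bbbba => bbb
  | bbb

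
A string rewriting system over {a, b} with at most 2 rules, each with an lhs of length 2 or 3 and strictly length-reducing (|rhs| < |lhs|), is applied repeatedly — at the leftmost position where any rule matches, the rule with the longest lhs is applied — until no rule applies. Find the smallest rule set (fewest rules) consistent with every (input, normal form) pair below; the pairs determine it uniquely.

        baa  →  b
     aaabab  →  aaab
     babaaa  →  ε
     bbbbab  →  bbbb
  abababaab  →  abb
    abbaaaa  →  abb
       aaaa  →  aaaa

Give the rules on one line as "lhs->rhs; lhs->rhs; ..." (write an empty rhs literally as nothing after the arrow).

ba->; baa->b

  | baa => b
  | aaabab => aaab
  | babaaa => baaa => ba => ε
  | bbbbab => bbbb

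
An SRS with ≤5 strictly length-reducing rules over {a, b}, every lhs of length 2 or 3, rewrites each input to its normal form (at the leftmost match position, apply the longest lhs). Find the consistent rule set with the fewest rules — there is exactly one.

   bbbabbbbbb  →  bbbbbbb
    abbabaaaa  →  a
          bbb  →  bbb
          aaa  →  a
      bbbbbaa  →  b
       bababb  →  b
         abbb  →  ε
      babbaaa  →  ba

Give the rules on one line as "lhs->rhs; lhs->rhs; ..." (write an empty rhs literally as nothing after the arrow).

  | bbbabbbbbb => bbbbbbb
  | abbabaaaa => ababaaaa => abaaaa => aaaa => aaa => aa => a
  | bbb
  | aaa => aa => a

aa->a; ab->; abb->ab; bba->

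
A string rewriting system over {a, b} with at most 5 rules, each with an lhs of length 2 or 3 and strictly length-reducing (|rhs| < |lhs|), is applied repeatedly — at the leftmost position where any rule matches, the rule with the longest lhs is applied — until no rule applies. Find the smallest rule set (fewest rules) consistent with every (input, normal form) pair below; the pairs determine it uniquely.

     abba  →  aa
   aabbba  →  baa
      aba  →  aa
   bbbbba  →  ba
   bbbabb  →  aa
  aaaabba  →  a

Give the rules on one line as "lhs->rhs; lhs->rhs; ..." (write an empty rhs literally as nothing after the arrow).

aaa->ba; aba->aa; bb->; bbb->ab

  | abba => aa
  | aabbba => aaaba => baba => baa
  | aba => aa
  | bbbbba => abbba => aaba => aaa => ba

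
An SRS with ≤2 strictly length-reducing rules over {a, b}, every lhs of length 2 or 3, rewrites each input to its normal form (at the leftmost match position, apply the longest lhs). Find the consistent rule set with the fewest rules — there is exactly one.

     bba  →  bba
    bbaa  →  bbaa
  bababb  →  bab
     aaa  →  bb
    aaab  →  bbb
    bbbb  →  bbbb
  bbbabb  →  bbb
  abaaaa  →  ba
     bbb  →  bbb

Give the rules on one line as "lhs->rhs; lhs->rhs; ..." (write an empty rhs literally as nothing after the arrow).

  | bba
  | bbaa
  | bababb => bab
  | aaa => bb

aaa->bb; abb->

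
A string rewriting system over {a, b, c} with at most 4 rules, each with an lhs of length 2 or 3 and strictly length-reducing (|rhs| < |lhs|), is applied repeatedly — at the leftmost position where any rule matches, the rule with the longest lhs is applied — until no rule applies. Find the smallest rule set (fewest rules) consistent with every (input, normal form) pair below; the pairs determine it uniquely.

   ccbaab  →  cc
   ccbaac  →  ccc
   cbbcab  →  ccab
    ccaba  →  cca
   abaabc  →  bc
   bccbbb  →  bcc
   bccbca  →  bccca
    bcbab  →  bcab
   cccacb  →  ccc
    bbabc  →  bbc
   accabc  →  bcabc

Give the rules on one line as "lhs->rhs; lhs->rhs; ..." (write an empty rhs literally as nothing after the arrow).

  | ccbaab => ccaab => ccb => cc
  | ccbaac => ccaac => ccc
  | cbbcab => cbcab => ccab
  | ccaba => cca

aa->; ac->b; ba->; cb->c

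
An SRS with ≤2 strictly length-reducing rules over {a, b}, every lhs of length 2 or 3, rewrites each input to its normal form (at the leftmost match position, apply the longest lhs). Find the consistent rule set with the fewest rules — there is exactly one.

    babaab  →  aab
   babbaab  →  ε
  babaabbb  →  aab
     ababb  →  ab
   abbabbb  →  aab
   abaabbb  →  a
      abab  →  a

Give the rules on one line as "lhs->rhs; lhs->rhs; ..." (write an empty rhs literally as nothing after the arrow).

ba->b; bb->

  | babaab => bbaab => aab
  | babbaab => bbbaab => baab => bab => bb => ε
  | babaabbb => bbaabbb => aabbb => aab
  | ababb => abbb => ab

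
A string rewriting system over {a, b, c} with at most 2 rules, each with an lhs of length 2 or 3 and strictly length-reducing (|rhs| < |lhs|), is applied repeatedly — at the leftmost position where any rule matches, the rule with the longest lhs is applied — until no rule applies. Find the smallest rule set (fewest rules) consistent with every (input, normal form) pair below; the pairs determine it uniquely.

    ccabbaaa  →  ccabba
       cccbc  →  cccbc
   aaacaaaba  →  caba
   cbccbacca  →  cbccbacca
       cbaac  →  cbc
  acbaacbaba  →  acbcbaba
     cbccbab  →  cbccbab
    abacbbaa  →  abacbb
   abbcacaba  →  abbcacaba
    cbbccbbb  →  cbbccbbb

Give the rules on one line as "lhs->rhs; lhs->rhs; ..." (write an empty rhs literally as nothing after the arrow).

  | ccabbaaa => ccabba
  | cccbc
  | aaacaaaba => acaaaba => aacaba => caba
  | cbccbacca

aa->; caa->ac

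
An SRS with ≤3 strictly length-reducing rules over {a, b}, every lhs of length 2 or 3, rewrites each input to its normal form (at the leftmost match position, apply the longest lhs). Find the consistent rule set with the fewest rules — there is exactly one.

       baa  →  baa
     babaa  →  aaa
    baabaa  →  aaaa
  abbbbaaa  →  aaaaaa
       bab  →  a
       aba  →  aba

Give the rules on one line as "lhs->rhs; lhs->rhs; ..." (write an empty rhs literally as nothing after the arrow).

  | baa
  | babaa => aaa
  | baabaa => bbaaa => aaaa
  | abbbbaaa => abbaaaa => aaaaaa

aab->ba; bab->a; bba->aa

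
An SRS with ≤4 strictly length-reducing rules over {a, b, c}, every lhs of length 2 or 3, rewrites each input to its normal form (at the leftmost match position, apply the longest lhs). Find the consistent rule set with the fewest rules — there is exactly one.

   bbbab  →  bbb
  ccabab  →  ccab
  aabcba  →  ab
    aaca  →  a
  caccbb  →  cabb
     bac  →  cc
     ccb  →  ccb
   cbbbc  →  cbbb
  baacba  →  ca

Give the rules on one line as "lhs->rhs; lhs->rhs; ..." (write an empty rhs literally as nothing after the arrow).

aa->a; ac->a; ba->c; bc->b

  | bbbab => bbcb => bbb
  | ccabab => ccacb => ccab
  | aabcba => abcba => abba => abc => ab
  | aaca => aca => aa => a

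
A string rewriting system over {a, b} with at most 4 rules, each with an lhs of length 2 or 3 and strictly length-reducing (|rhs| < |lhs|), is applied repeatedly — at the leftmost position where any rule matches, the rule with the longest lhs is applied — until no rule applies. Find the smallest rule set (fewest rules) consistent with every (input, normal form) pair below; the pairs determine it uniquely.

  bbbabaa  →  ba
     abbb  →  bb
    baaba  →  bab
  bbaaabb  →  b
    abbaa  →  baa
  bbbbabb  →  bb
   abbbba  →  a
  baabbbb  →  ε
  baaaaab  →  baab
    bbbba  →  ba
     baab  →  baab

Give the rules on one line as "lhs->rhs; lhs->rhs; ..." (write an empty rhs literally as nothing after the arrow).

aaa->; aba->b; abb->b; bbb->

  | bbbabaa => abaa => ba
  | abbb => bb
  | baaba => bab
  | bbaaabb => bbbb => b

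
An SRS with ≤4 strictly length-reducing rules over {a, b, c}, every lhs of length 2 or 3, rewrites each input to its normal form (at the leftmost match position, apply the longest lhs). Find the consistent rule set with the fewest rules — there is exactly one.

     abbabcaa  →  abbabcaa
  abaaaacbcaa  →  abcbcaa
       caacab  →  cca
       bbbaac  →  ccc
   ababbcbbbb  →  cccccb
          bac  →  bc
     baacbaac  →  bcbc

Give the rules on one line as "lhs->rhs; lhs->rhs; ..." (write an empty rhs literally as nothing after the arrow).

aba->ab; ac->c; bbb->cc; cab->ca

  | abbabcaa
  | abaaaacbcaa => abaaacbcaa => abaacbcaa => abacbcaa => abcbcaa
  | caacab => cacab => ccab => cca
  | bbbaac => ccaac => ccac => ccc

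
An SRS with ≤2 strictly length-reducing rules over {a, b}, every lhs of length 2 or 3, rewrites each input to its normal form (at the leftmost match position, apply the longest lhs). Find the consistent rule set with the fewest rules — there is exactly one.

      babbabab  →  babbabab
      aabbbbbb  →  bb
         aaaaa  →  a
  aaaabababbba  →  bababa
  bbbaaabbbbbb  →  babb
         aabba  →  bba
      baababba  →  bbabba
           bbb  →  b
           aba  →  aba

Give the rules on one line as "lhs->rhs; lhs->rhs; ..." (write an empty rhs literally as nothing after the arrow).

aa->; bbb->b

  | babbabab
  | aabbbbbb => bbbbbb => bbbb => bb
  | aaaaa => aaa => a
  | aaaabababbba => aabababbba => bababbba => bababa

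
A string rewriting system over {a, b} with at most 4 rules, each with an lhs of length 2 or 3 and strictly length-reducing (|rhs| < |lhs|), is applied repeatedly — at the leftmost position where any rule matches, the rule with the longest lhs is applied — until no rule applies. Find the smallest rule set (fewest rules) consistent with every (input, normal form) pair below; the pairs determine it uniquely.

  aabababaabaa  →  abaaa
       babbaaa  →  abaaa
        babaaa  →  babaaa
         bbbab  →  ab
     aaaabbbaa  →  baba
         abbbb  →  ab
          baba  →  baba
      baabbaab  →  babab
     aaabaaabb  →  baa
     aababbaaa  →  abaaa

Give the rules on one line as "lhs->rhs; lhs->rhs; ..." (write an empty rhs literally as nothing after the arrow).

aab->b; abb->ba; bba->ab

  | aabababaabaa => bababaabaa => bababbaa => babbaaa => bbaaaa => abaaa
  | babbaaa => bbaaaa => abaaa
  | babaaa
  | bbbab => babb => bba => ab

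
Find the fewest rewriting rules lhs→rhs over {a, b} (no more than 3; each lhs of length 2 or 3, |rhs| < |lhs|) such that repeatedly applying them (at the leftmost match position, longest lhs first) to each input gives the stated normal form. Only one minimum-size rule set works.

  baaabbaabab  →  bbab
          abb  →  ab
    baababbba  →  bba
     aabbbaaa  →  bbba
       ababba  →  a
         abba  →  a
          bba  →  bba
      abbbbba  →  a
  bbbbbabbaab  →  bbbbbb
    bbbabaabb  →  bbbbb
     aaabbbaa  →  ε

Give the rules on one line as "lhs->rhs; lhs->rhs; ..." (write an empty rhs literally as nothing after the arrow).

aa->; aba->a; abb->ab

  | baaabbaabab => babbaabab => babaabab => baabab => bbab
  | abb => ab
  | baababbba => bbabbba => bbabba => bbaba => bba
  | aabbbaaa => bbbaaa => bbba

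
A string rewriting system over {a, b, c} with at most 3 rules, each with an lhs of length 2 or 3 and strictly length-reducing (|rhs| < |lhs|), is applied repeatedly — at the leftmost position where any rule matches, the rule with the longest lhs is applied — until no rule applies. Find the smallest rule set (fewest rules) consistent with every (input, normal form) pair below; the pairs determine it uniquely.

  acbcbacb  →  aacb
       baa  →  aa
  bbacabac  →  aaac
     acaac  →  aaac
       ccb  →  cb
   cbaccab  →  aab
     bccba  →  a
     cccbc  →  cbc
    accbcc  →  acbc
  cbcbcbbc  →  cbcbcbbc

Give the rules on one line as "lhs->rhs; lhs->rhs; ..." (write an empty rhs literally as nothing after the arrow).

  | acbcbacb => acbcacb => acbacb => acacb => aacb
  | baa => aa
  | bbacabac => bacabac => acabac => aabac => aaac
  | acaac => aaac

ba->a; ca->a; cc->c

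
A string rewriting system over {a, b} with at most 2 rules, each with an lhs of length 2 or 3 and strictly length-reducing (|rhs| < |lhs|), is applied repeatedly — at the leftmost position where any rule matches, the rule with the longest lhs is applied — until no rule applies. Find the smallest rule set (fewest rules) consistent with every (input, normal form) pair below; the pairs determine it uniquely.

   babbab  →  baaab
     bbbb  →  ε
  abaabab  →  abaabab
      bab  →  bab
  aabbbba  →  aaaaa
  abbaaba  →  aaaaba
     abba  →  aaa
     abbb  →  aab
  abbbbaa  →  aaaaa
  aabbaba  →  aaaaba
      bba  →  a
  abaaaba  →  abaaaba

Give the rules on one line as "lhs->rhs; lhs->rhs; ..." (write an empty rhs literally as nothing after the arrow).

  | babbab => baaab
  | bbbb => bb => ε
  | abaabab
  | bab

abb->aa; bb->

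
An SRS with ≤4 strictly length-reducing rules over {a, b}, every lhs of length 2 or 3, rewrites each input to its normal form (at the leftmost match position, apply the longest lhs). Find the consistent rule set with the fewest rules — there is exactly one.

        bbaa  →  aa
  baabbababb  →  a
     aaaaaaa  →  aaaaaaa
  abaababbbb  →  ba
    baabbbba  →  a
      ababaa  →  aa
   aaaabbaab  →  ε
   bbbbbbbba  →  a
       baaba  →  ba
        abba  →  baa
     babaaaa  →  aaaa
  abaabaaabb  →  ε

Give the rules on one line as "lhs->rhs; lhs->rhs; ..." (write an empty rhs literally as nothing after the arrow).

aab->; ab->b; abb->ba; bb->

  | bbaa => aa
  | baabbababb => bbababb => ababb => babb => bba => a
  | aaaaaaa
  | abaababbbb => baababbbb => babbbb => bbabb => abb => ba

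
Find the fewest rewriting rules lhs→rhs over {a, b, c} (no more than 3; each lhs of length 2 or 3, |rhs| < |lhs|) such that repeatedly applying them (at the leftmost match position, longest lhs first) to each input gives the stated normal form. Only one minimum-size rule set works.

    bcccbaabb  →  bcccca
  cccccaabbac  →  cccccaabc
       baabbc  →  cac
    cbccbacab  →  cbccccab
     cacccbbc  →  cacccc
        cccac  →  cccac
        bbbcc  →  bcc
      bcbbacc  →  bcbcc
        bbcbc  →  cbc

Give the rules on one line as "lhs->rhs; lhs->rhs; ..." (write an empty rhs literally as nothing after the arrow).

ba->c; bb->; bba->b

  | bcccbaabb => bccccabb => bcccca
  | cccccaabbac => cccccaabc
  | baabbc => cabbc => cac
  | cbccbacab => cbccccab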